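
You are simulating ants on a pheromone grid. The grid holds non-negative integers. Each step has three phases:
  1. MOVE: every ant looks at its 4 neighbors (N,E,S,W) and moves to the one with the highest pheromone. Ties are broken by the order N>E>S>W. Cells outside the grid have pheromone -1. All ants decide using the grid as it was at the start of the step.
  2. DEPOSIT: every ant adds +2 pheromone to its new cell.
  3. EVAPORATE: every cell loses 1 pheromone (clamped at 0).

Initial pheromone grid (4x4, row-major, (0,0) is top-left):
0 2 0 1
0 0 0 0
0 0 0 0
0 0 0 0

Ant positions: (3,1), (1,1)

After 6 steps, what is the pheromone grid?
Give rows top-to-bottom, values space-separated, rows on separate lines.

After step 1: ants at (2,1),(0,1)
  0 3 0 0
  0 0 0 0
  0 1 0 0
  0 0 0 0
After step 2: ants at (1,1),(0,2)
  0 2 1 0
  0 1 0 0
  0 0 0 0
  0 0 0 0
After step 3: ants at (0,1),(0,1)
  0 5 0 0
  0 0 0 0
  0 0 0 0
  0 0 0 0
After step 4: ants at (0,2),(0,2)
  0 4 3 0
  0 0 0 0
  0 0 0 0
  0 0 0 0
After step 5: ants at (0,1),(0,1)
  0 7 2 0
  0 0 0 0
  0 0 0 0
  0 0 0 0
After step 6: ants at (0,2),(0,2)
  0 6 5 0
  0 0 0 0
  0 0 0 0
  0 0 0 0

0 6 5 0
0 0 0 0
0 0 0 0
0 0 0 0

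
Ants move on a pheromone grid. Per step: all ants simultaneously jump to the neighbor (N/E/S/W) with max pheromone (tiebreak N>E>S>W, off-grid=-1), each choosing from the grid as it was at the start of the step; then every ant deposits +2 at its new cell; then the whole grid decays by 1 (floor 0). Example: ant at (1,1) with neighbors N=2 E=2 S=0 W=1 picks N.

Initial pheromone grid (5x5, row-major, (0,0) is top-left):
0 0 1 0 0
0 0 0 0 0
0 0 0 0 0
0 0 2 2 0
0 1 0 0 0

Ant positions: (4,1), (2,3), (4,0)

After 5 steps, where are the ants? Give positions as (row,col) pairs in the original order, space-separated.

Step 1: ant0:(4,1)->N->(3,1) | ant1:(2,3)->S->(3,3) | ant2:(4,0)->E->(4,1)
  grid max=3 at (3,3)
Step 2: ant0:(3,1)->S->(4,1) | ant1:(3,3)->W->(3,2) | ant2:(4,1)->N->(3,1)
  grid max=3 at (4,1)
Step 3: ant0:(4,1)->N->(3,1) | ant1:(3,2)->E->(3,3) | ant2:(3,1)->S->(4,1)
  grid max=4 at (4,1)
Step 4: ant0:(3,1)->S->(4,1) | ant1:(3,3)->W->(3,2) | ant2:(4,1)->N->(3,1)
  grid max=5 at (4,1)
Step 5: ant0:(4,1)->N->(3,1) | ant1:(3,2)->W->(3,1) | ant2:(3,1)->S->(4,1)
  grid max=7 at (3,1)

(3,1) (3,1) (4,1)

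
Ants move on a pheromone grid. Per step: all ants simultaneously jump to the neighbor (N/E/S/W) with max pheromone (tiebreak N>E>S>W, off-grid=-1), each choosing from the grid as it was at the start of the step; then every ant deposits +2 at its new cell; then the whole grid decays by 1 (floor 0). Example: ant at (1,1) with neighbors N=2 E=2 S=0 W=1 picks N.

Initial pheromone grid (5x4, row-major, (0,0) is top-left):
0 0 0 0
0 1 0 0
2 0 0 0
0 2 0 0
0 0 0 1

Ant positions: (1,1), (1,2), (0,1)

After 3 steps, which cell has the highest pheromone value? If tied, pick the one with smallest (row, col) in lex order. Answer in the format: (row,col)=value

Step 1: ant0:(1,1)->N->(0,1) | ant1:(1,2)->W->(1,1) | ant2:(0,1)->S->(1,1)
  grid max=4 at (1,1)
Step 2: ant0:(0,1)->S->(1,1) | ant1:(1,1)->N->(0,1) | ant2:(1,1)->N->(0,1)
  grid max=5 at (1,1)
Step 3: ant0:(1,1)->N->(0,1) | ant1:(0,1)->S->(1,1) | ant2:(0,1)->S->(1,1)
  grid max=8 at (1,1)
Final grid:
  0 5 0 0
  0 8 0 0
  0 0 0 0
  0 0 0 0
  0 0 0 0
Max pheromone 8 at (1,1)

Answer: (1,1)=8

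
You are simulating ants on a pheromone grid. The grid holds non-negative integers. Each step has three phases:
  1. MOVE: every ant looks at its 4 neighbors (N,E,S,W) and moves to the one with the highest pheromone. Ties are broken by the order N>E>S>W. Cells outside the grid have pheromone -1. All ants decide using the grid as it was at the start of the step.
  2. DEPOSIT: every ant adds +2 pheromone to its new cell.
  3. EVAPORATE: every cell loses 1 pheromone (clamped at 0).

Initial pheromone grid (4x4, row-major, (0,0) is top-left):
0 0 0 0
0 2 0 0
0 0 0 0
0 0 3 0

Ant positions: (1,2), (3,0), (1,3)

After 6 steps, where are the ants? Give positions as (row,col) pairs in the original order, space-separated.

Step 1: ant0:(1,2)->W->(1,1) | ant1:(3,0)->N->(2,0) | ant2:(1,3)->N->(0,3)
  grid max=3 at (1,1)
Step 2: ant0:(1,1)->N->(0,1) | ant1:(2,0)->N->(1,0) | ant2:(0,3)->S->(1,3)
  grid max=2 at (1,1)
Step 3: ant0:(0,1)->S->(1,1) | ant1:(1,0)->E->(1,1) | ant2:(1,3)->N->(0,3)
  grid max=5 at (1,1)
Step 4: ant0:(1,1)->N->(0,1) | ant1:(1,1)->N->(0,1) | ant2:(0,3)->S->(1,3)
  grid max=4 at (1,1)
Step 5: ant0:(0,1)->S->(1,1) | ant1:(0,1)->S->(1,1) | ant2:(1,3)->N->(0,3)
  grid max=7 at (1,1)
Step 6: ant0:(1,1)->N->(0,1) | ant1:(1,1)->N->(0,1) | ant2:(0,3)->S->(1,3)
  grid max=6 at (1,1)

(0,1) (0,1) (1,3)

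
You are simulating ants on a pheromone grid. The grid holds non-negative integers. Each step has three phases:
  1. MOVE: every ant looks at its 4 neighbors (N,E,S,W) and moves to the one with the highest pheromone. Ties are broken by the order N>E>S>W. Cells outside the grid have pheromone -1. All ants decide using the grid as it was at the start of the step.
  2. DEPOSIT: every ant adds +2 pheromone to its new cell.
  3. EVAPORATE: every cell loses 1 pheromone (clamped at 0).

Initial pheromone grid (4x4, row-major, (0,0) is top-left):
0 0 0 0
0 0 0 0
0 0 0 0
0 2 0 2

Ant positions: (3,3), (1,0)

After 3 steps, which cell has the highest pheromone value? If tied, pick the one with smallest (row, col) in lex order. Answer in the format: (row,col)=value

Answer: (0,2)=1

Derivation:
Step 1: ant0:(3,3)->N->(2,3) | ant1:(1,0)->N->(0,0)
  grid max=1 at (0,0)
Step 2: ant0:(2,3)->S->(3,3) | ant1:(0,0)->E->(0,1)
  grid max=2 at (3,3)
Step 3: ant0:(3,3)->N->(2,3) | ant1:(0,1)->E->(0,2)
  grid max=1 at (0,2)
Final grid:
  0 0 1 0
  0 0 0 0
  0 0 0 1
  0 0 0 1
Max pheromone 1 at (0,2)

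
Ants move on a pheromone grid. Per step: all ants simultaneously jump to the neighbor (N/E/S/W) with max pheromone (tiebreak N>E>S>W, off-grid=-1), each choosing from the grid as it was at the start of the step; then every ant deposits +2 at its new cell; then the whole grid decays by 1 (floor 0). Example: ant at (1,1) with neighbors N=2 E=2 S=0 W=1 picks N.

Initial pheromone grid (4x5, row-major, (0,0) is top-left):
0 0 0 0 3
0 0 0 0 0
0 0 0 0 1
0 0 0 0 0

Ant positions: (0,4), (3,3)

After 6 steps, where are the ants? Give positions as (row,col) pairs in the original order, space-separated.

Step 1: ant0:(0,4)->S->(1,4) | ant1:(3,3)->N->(2,3)
  grid max=2 at (0,4)
Step 2: ant0:(1,4)->N->(0,4) | ant1:(2,3)->N->(1,3)
  grid max=3 at (0,4)
Step 3: ant0:(0,4)->S->(1,4) | ant1:(1,3)->N->(0,3)
  grid max=2 at (0,4)
Step 4: ant0:(1,4)->N->(0,4) | ant1:(0,3)->E->(0,4)
  grid max=5 at (0,4)
Step 5: ant0:(0,4)->S->(1,4) | ant1:(0,4)->S->(1,4)
  grid max=4 at (0,4)
Step 6: ant0:(1,4)->N->(0,4) | ant1:(1,4)->N->(0,4)
  grid max=7 at (0,4)

(0,4) (0,4)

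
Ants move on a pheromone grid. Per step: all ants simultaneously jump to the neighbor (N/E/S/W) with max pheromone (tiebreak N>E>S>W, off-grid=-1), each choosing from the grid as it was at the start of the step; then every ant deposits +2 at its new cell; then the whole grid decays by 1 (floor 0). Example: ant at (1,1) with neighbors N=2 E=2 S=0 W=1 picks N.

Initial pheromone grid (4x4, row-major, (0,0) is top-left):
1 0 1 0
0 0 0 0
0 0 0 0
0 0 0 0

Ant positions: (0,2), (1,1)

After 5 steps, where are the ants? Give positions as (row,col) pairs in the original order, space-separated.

Step 1: ant0:(0,2)->E->(0,3) | ant1:(1,1)->N->(0,1)
  grid max=1 at (0,1)
Step 2: ant0:(0,3)->S->(1,3) | ant1:(0,1)->E->(0,2)
  grid max=1 at (0,2)
Step 3: ant0:(1,3)->N->(0,3) | ant1:(0,2)->E->(0,3)
  grid max=3 at (0,3)
Step 4: ant0:(0,3)->S->(1,3) | ant1:(0,3)->S->(1,3)
  grid max=3 at (1,3)
Step 5: ant0:(1,3)->N->(0,3) | ant1:(1,3)->N->(0,3)
  grid max=5 at (0,3)

(0,3) (0,3)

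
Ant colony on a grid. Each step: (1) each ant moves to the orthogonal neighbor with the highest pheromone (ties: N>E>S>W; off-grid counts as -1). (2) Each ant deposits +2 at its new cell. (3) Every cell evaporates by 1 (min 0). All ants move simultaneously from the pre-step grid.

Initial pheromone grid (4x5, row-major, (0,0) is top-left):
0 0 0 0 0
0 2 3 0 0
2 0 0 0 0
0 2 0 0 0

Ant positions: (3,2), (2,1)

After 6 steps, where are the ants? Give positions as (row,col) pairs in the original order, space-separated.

Step 1: ant0:(3,2)->W->(3,1) | ant1:(2,1)->N->(1,1)
  grid max=3 at (1,1)
Step 2: ant0:(3,1)->N->(2,1) | ant1:(1,1)->E->(1,2)
  grid max=3 at (1,2)
Step 3: ant0:(2,1)->N->(1,1) | ant1:(1,2)->W->(1,1)
  grid max=5 at (1,1)
Step 4: ant0:(1,1)->E->(1,2) | ant1:(1,1)->E->(1,2)
  grid max=5 at (1,2)
Step 5: ant0:(1,2)->W->(1,1) | ant1:(1,2)->W->(1,1)
  grid max=7 at (1,1)
Step 6: ant0:(1,1)->E->(1,2) | ant1:(1,1)->E->(1,2)
  grid max=7 at (1,2)

(1,2) (1,2)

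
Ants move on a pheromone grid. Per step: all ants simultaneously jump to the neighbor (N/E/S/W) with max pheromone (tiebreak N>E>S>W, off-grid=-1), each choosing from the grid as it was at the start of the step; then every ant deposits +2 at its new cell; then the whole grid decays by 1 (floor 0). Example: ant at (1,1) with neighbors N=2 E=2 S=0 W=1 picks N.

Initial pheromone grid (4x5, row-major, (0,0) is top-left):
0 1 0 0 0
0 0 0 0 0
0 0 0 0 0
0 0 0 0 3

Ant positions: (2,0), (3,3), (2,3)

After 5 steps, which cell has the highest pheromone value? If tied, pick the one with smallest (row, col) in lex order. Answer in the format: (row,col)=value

Answer: (3,4)=4

Derivation:
Step 1: ant0:(2,0)->N->(1,0) | ant1:(3,3)->E->(3,4) | ant2:(2,3)->N->(1,3)
  grid max=4 at (3,4)
Step 2: ant0:(1,0)->N->(0,0) | ant1:(3,4)->N->(2,4) | ant2:(1,3)->N->(0,3)
  grid max=3 at (3,4)
Step 3: ant0:(0,0)->E->(0,1) | ant1:(2,4)->S->(3,4) | ant2:(0,3)->E->(0,4)
  grid max=4 at (3,4)
Step 4: ant0:(0,1)->E->(0,2) | ant1:(3,4)->N->(2,4) | ant2:(0,4)->S->(1,4)
  grid max=3 at (3,4)
Step 5: ant0:(0,2)->E->(0,3) | ant1:(2,4)->S->(3,4) | ant2:(1,4)->S->(2,4)
  grid max=4 at (3,4)
Final grid:
  0 0 0 1 0
  0 0 0 0 0
  0 0 0 0 2
  0 0 0 0 4
Max pheromone 4 at (3,4)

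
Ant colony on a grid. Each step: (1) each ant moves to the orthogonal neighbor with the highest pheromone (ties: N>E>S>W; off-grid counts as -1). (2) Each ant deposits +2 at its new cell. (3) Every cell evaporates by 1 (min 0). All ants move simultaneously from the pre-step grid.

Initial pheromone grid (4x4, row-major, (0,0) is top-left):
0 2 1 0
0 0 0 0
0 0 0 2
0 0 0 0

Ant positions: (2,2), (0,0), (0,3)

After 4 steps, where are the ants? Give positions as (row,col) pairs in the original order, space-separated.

Step 1: ant0:(2,2)->E->(2,3) | ant1:(0,0)->E->(0,1) | ant2:(0,3)->W->(0,2)
  grid max=3 at (0,1)
Step 2: ant0:(2,3)->N->(1,3) | ant1:(0,1)->E->(0,2) | ant2:(0,2)->W->(0,1)
  grid max=4 at (0,1)
Step 3: ant0:(1,3)->S->(2,3) | ant1:(0,2)->W->(0,1) | ant2:(0,1)->E->(0,2)
  grid max=5 at (0,1)
Step 4: ant0:(2,3)->N->(1,3) | ant1:(0,1)->E->(0,2) | ant2:(0,2)->W->(0,1)
  grid max=6 at (0,1)

(1,3) (0,2) (0,1)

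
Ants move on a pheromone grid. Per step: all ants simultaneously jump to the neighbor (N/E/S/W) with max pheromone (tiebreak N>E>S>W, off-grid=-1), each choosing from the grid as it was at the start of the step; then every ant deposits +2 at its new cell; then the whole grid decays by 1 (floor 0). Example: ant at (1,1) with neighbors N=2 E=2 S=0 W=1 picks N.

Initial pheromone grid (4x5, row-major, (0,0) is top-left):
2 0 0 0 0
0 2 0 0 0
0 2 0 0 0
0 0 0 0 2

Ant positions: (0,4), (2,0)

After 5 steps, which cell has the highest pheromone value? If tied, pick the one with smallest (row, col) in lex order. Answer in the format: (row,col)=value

Answer: (2,1)=3

Derivation:
Step 1: ant0:(0,4)->S->(1,4) | ant1:(2,0)->E->(2,1)
  grid max=3 at (2,1)
Step 2: ant0:(1,4)->N->(0,4) | ant1:(2,1)->N->(1,1)
  grid max=2 at (1,1)
Step 3: ant0:(0,4)->S->(1,4) | ant1:(1,1)->S->(2,1)
  grid max=3 at (2,1)
Step 4: ant0:(1,4)->N->(0,4) | ant1:(2,1)->N->(1,1)
  grid max=2 at (1,1)
Step 5: ant0:(0,4)->S->(1,4) | ant1:(1,1)->S->(2,1)
  grid max=3 at (2,1)
Final grid:
  0 0 0 0 0
  0 1 0 0 1
  0 3 0 0 0
  0 0 0 0 0
Max pheromone 3 at (2,1)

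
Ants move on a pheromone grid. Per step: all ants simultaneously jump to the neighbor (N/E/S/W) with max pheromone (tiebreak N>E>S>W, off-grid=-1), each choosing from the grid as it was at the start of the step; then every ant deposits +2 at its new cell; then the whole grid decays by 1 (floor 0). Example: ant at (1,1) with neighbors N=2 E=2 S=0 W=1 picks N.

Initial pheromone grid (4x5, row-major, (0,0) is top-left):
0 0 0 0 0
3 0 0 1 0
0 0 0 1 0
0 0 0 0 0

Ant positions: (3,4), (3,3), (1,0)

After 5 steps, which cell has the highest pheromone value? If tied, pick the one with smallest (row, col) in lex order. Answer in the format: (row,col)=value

Answer: (2,3)=6

Derivation:
Step 1: ant0:(3,4)->N->(2,4) | ant1:(3,3)->N->(2,3) | ant2:(1,0)->N->(0,0)
  grid max=2 at (1,0)
Step 2: ant0:(2,4)->W->(2,3) | ant1:(2,3)->E->(2,4) | ant2:(0,0)->S->(1,0)
  grid max=3 at (1,0)
Step 3: ant0:(2,3)->E->(2,4) | ant1:(2,4)->W->(2,3) | ant2:(1,0)->N->(0,0)
  grid max=4 at (2,3)
Step 4: ant0:(2,4)->W->(2,3) | ant1:(2,3)->E->(2,4) | ant2:(0,0)->S->(1,0)
  grid max=5 at (2,3)
Step 5: ant0:(2,3)->E->(2,4) | ant1:(2,4)->W->(2,3) | ant2:(1,0)->N->(0,0)
  grid max=6 at (2,3)
Final grid:
  1 0 0 0 0
  2 0 0 0 0
  0 0 0 6 5
  0 0 0 0 0
Max pheromone 6 at (2,3)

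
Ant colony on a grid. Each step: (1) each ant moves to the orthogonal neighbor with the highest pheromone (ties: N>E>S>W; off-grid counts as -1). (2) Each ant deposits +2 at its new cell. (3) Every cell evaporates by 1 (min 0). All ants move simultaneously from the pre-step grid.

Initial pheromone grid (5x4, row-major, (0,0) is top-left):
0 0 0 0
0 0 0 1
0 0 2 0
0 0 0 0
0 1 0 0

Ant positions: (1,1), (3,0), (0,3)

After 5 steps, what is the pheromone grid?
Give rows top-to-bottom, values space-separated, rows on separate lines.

After step 1: ants at (0,1),(2,0),(1,3)
  0 1 0 0
  0 0 0 2
  1 0 1 0
  0 0 0 0
  0 0 0 0
After step 2: ants at (0,2),(1,0),(0,3)
  0 0 1 1
  1 0 0 1
  0 0 0 0
  0 0 0 0
  0 0 0 0
After step 3: ants at (0,3),(0,0),(1,3)
  1 0 0 2
  0 0 0 2
  0 0 0 0
  0 0 0 0
  0 0 0 0
After step 4: ants at (1,3),(0,1),(0,3)
  0 1 0 3
  0 0 0 3
  0 0 0 0
  0 0 0 0
  0 0 0 0
After step 5: ants at (0,3),(0,2),(1,3)
  0 0 1 4
  0 0 0 4
  0 0 0 0
  0 0 0 0
  0 0 0 0

0 0 1 4
0 0 0 4
0 0 0 0
0 0 0 0
0 0 0 0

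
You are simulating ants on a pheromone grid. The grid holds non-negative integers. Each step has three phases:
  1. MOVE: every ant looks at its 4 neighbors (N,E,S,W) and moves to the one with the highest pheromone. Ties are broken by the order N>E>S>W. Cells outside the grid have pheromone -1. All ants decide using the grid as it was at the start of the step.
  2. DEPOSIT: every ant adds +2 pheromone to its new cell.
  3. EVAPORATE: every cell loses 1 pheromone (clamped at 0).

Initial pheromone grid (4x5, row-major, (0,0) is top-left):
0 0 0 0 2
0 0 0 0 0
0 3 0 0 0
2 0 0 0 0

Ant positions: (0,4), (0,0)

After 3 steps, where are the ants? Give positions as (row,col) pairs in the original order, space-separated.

Step 1: ant0:(0,4)->S->(1,4) | ant1:(0,0)->E->(0,1)
  grid max=2 at (2,1)
Step 2: ant0:(1,4)->N->(0,4) | ant1:(0,1)->E->(0,2)
  grid max=2 at (0,4)
Step 3: ant0:(0,4)->S->(1,4) | ant1:(0,2)->E->(0,3)
  grid max=1 at (0,3)

(1,4) (0,3)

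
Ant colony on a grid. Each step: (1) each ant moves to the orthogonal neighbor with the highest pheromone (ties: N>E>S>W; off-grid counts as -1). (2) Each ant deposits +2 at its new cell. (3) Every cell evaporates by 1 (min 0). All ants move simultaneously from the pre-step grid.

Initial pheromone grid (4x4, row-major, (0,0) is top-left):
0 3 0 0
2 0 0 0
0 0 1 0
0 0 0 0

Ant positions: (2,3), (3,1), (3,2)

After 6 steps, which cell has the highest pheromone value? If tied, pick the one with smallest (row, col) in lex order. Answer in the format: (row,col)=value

Step 1: ant0:(2,3)->W->(2,2) | ant1:(3,1)->N->(2,1) | ant2:(3,2)->N->(2,2)
  grid max=4 at (2,2)
Step 2: ant0:(2,2)->W->(2,1) | ant1:(2,1)->E->(2,2) | ant2:(2,2)->W->(2,1)
  grid max=5 at (2,2)
Step 3: ant0:(2,1)->E->(2,2) | ant1:(2,2)->W->(2,1) | ant2:(2,1)->E->(2,2)
  grid max=8 at (2,2)
Step 4: ant0:(2,2)->W->(2,1) | ant1:(2,1)->E->(2,2) | ant2:(2,2)->W->(2,1)
  grid max=9 at (2,2)
Step 5: ant0:(2,1)->E->(2,2) | ant1:(2,2)->W->(2,1) | ant2:(2,1)->E->(2,2)
  grid max=12 at (2,2)
Step 6: ant0:(2,2)->W->(2,1) | ant1:(2,1)->E->(2,2) | ant2:(2,2)->W->(2,1)
  grid max=13 at (2,2)
Final grid:
  0 0 0 0
  0 0 0 0
  0 12 13 0
  0 0 0 0
Max pheromone 13 at (2,2)

Answer: (2,2)=13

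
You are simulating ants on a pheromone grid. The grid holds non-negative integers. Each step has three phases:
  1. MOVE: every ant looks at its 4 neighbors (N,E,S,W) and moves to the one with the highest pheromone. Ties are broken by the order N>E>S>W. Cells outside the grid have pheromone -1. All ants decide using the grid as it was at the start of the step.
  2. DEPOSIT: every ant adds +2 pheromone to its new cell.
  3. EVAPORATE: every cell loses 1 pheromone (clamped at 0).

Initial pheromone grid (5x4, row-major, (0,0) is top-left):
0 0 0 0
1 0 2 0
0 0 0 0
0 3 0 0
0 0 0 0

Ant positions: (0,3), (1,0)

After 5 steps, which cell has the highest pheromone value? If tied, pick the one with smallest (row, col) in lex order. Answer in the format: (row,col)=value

Step 1: ant0:(0,3)->S->(1,3) | ant1:(1,0)->N->(0,0)
  grid max=2 at (3,1)
Step 2: ant0:(1,3)->W->(1,2) | ant1:(0,0)->E->(0,1)
  grid max=2 at (1,2)
Step 3: ant0:(1,2)->N->(0,2) | ant1:(0,1)->E->(0,2)
  grid max=3 at (0,2)
Step 4: ant0:(0,2)->S->(1,2) | ant1:(0,2)->S->(1,2)
  grid max=4 at (1,2)
Step 5: ant0:(1,2)->N->(0,2) | ant1:(1,2)->N->(0,2)
  grid max=5 at (0,2)
Final grid:
  0 0 5 0
  0 0 3 0
  0 0 0 0
  0 0 0 0
  0 0 0 0
Max pheromone 5 at (0,2)

Answer: (0,2)=5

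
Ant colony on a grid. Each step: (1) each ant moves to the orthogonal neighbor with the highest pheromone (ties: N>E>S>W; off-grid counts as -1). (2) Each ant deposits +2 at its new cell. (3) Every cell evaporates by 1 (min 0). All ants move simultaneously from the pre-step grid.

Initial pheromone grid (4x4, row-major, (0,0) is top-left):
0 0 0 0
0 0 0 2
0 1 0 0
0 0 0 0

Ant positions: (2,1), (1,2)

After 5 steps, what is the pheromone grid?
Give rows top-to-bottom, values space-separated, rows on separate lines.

After step 1: ants at (1,1),(1,3)
  0 0 0 0
  0 1 0 3
  0 0 0 0
  0 0 0 0
After step 2: ants at (0,1),(0,3)
  0 1 0 1
  0 0 0 2
  0 0 0 0
  0 0 0 0
After step 3: ants at (0,2),(1,3)
  0 0 1 0
  0 0 0 3
  0 0 0 0
  0 0 0 0
After step 4: ants at (0,3),(0,3)
  0 0 0 3
  0 0 0 2
  0 0 0 0
  0 0 0 0
After step 5: ants at (1,3),(1,3)
  0 0 0 2
  0 0 0 5
  0 0 0 0
  0 0 0 0

0 0 0 2
0 0 0 5
0 0 0 0
0 0 0 0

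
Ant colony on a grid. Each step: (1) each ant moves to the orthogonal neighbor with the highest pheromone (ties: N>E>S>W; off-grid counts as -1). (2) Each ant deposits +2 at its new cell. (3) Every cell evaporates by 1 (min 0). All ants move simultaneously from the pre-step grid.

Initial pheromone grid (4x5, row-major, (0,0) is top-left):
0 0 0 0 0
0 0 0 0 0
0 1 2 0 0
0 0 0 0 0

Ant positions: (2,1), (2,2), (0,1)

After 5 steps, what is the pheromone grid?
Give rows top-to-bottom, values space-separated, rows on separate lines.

After step 1: ants at (2,2),(2,1),(0,2)
  0 0 1 0 0
  0 0 0 0 0
  0 2 3 0 0
  0 0 0 0 0
After step 2: ants at (2,1),(2,2),(0,3)
  0 0 0 1 0
  0 0 0 0 0
  0 3 4 0 0
  0 0 0 0 0
After step 3: ants at (2,2),(2,1),(0,4)
  0 0 0 0 1
  0 0 0 0 0
  0 4 5 0 0
  0 0 0 0 0
After step 4: ants at (2,1),(2,2),(1,4)
  0 0 0 0 0
  0 0 0 0 1
  0 5 6 0 0
  0 0 0 0 0
After step 5: ants at (2,2),(2,1),(0,4)
  0 0 0 0 1
  0 0 0 0 0
  0 6 7 0 0
  0 0 0 0 0

0 0 0 0 1
0 0 0 0 0
0 6 7 0 0
0 0 0 0 0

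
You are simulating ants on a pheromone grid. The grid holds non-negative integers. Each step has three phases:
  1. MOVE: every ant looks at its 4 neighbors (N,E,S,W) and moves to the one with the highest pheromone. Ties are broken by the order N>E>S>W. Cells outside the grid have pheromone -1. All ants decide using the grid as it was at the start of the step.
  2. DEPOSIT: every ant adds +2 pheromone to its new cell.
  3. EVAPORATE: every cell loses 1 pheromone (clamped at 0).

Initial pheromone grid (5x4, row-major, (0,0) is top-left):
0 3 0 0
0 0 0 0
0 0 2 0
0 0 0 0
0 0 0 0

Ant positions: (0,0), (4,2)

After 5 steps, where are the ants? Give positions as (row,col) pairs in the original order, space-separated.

Step 1: ant0:(0,0)->E->(0,1) | ant1:(4,2)->N->(3,2)
  grid max=4 at (0,1)
Step 2: ant0:(0,1)->E->(0,2) | ant1:(3,2)->N->(2,2)
  grid max=3 at (0,1)
Step 3: ant0:(0,2)->W->(0,1) | ant1:(2,2)->N->(1,2)
  grid max=4 at (0,1)
Step 4: ant0:(0,1)->E->(0,2) | ant1:(1,2)->S->(2,2)
  grid max=3 at (0,1)
Step 5: ant0:(0,2)->W->(0,1) | ant1:(2,2)->N->(1,2)
  grid max=4 at (0,1)

(0,1) (1,2)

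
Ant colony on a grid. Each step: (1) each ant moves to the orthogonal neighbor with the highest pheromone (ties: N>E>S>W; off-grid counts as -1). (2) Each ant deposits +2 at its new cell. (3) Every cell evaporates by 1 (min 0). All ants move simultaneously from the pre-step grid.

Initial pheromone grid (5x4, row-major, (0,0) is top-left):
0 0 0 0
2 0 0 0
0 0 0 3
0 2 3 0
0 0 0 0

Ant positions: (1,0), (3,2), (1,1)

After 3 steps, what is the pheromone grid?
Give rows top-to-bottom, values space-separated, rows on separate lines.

After step 1: ants at (0,0),(3,1),(1,0)
  1 0 0 0
  3 0 0 0
  0 0 0 2
  0 3 2 0
  0 0 0 0
After step 2: ants at (1,0),(3,2),(0,0)
  2 0 0 0
  4 0 0 0
  0 0 0 1
  0 2 3 0
  0 0 0 0
After step 3: ants at (0,0),(3,1),(1,0)
  3 0 0 0
  5 0 0 0
  0 0 0 0
  0 3 2 0
  0 0 0 0

3 0 0 0
5 0 0 0
0 0 0 0
0 3 2 0
0 0 0 0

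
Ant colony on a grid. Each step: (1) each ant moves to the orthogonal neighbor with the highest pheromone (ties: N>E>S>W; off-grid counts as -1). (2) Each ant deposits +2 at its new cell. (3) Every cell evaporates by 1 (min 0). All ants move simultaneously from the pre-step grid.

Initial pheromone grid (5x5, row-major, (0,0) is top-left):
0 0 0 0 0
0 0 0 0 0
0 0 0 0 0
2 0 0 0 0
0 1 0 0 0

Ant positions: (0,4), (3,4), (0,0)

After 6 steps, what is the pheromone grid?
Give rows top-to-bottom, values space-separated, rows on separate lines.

After step 1: ants at (1,4),(2,4),(0,1)
  0 1 0 0 0
  0 0 0 0 1
  0 0 0 0 1
  1 0 0 0 0
  0 0 0 0 0
After step 2: ants at (2,4),(1,4),(0,2)
  0 0 1 0 0
  0 0 0 0 2
  0 0 0 0 2
  0 0 0 0 0
  0 0 0 0 0
After step 3: ants at (1,4),(2,4),(0,3)
  0 0 0 1 0
  0 0 0 0 3
  0 0 0 0 3
  0 0 0 0 0
  0 0 0 0 0
After step 4: ants at (2,4),(1,4),(0,4)
  0 0 0 0 1
  0 0 0 0 4
  0 0 0 0 4
  0 0 0 0 0
  0 0 0 0 0
After step 5: ants at (1,4),(2,4),(1,4)
  0 0 0 0 0
  0 0 0 0 7
  0 0 0 0 5
  0 0 0 0 0
  0 0 0 0 0
After step 6: ants at (2,4),(1,4),(2,4)
  0 0 0 0 0
  0 0 0 0 8
  0 0 0 0 8
  0 0 0 0 0
  0 0 0 0 0

0 0 0 0 0
0 0 0 0 8
0 0 0 0 8
0 0 0 0 0
0 0 0 0 0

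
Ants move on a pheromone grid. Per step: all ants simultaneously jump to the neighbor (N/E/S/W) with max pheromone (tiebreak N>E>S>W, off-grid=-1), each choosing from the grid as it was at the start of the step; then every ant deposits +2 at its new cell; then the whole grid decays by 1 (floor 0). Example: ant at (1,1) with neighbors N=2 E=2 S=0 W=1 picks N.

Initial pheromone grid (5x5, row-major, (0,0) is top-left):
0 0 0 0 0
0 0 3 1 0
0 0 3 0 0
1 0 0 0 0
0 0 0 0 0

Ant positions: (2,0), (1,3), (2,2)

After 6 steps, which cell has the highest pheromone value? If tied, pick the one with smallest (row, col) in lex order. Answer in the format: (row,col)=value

Answer: (1,2)=9

Derivation:
Step 1: ant0:(2,0)->S->(3,0) | ant1:(1,3)->W->(1,2) | ant2:(2,2)->N->(1,2)
  grid max=6 at (1,2)
Step 2: ant0:(3,0)->N->(2,0) | ant1:(1,2)->S->(2,2) | ant2:(1,2)->S->(2,2)
  grid max=5 at (1,2)
Step 3: ant0:(2,0)->S->(3,0) | ant1:(2,2)->N->(1,2) | ant2:(2,2)->N->(1,2)
  grid max=8 at (1,2)
Step 4: ant0:(3,0)->N->(2,0) | ant1:(1,2)->S->(2,2) | ant2:(1,2)->S->(2,2)
  grid max=7 at (1,2)
Step 5: ant0:(2,0)->S->(3,0) | ant1:(2,2)->N->(1,2) | ant2:(2,2)->N->(1,2)
  grid max=10 at (1,2)
Step 6: ant0:(3,0)->N->(2,0) | ant1:(1,2)->S->(2,2) | ant2:(1,2)->S->(2,2)
  grid max=9 at (1,2)
Final grid:
  0 0 0 0 0
  0 0 9 0 0
  1 0 9 0 0
  1 0 0 0 0
  0 0 0 0 0
Max pheromone 9 at (1,2)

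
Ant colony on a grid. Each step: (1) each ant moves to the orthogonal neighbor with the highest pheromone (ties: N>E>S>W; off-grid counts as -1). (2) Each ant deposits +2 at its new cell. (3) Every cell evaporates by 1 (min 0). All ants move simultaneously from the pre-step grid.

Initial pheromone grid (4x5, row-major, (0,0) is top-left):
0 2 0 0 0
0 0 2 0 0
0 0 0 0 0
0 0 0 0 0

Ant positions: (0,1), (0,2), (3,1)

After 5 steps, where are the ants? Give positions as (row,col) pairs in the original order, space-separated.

Step 1: ant0:(0,1)->E->(0,2) | ant1:(0,2)->S->(1,2) | ant2:(3,1)->N->(2,1)
  grid max=3 at (1,2)
Step 2: ant0:(0,2)->S->(1,2) | ant1:(1,2)->N->(0,2) | ant2:(2,1)->N->(1,1)
  grid max=4 at (1,2)
Step 3: ant0:(1,2)->N->(0,2) | ant1:(0,2)->S->(1,2) | ant2:(1,1)->E->(1,2)
  grid max=7 at (1,2)
Step 4: ant0:(0,2)->S->(1,2) | ant1:(1,2)->N->(0,2) | ant2:(1,2)->N->(0,2)
  grid max=8 at (1,2)
Step 5: ant0:(1,2)->N->(0,2) | ant1:(0,2)->S->(1,2) | ant2:(0,2)->S->(1,2)
  grid max=11 at (1,2)

(0,2) (1,2) (1,2)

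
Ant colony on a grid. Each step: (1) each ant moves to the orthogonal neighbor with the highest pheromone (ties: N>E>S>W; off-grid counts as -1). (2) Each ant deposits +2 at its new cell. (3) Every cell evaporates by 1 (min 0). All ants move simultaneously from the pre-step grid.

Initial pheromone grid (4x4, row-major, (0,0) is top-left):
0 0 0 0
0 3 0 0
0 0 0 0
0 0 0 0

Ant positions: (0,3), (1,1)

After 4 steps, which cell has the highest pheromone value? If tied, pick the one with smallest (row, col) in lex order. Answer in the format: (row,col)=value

Answer: (1,1)=3

Derivation:
Step 1: ant0:(0,3)->S->(1,3) | ant1:(1,1)->N->(0,1)
  grid max=2 at (1,1)
Step 2: ant0:(1,3)->N->(0,3) | ant1:(0,1)->S->(1,1)
  grid max=3 at (1,1)
Step 3: ant0:(0,3)->S->(1,3) | ant1:(1,1)->N->(0,1)
  grid max=2 at (1,1)
Step 4: ant0:(1,3)->N->(0,3) | ant1:(0,1)->S->(1,1)
  grid max=3 at (1,1)
Final grid:
  0 0 0 1
  0 3 0 0
  0 0 0 0
  0 0 0 0
Max pheromone 3 at (1,1)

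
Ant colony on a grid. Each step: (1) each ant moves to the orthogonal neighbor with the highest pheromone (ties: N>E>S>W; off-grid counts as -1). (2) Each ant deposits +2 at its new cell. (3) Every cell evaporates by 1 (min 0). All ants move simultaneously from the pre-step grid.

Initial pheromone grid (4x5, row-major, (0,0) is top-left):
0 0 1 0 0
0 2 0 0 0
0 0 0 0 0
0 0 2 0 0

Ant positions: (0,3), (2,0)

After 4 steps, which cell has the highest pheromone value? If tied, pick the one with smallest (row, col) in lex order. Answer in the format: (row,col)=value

Step 1: ant0:(0,3)->W->(0,2) | ant1:(2,0)->N->(1,0)
  grid max=2 at (0,2)
Step 2: ant0:(0,2)->E->(0,3) | ant1:(1,0)->E->(1,1)
  grid max=2 at (1,1)
Step 3: ant0:(0,3)->W->(0,2) | ant1:(1,1)->N->(0,1)
  grid max=2 at (0,2)
Step 4: ant0:(0,2)->W->(0,1) | ant1:(0,1)->E->(0,2)
  grid max=3 at (0,2)
Final grid:
  0 2 3 0 0
  0 0 0 0 0
  0 0 0 0 0
  0 0 0 0 0
Max pheromone 3 at (0,2)

Answer: (0,2)=3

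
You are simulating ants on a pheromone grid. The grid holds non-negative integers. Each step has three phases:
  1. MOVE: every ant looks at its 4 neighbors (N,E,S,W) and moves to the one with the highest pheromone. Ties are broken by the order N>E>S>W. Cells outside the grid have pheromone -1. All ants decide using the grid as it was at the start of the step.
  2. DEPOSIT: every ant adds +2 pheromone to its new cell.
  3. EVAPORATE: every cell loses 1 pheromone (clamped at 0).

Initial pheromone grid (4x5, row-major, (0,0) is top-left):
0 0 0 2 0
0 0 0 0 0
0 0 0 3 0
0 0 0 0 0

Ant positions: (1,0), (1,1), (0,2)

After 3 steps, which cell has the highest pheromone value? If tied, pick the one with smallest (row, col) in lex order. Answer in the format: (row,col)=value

Answer: (0,0)=3

Derivation:
Step 1: ant0:(1,0)->N->(0,0) | ant1:(1,1)->N->(0,1) | ant2:(0,2)->E->(0,3)
  grid max=3 at (0,3)
Step 2: ant0:(0,0)->E->(0,1) | ant1:(0,1)->W->(0,0) | ant2:(0,3)->E->(0,4)
  grid max=2 at (0,0)
Step 3: ant0:(0,1)->W->(0,0) | ant1:(0,0)->E->(0,1) | ant2:(0,4)->W->(0,3)
  grid max=3 at (0,0)
Final grid:
  3 3 0 3 0
  0 0 0 0 0
  0 0 0 0 0
  0 0 0 0 0
Max pheromone 3 at (0,0)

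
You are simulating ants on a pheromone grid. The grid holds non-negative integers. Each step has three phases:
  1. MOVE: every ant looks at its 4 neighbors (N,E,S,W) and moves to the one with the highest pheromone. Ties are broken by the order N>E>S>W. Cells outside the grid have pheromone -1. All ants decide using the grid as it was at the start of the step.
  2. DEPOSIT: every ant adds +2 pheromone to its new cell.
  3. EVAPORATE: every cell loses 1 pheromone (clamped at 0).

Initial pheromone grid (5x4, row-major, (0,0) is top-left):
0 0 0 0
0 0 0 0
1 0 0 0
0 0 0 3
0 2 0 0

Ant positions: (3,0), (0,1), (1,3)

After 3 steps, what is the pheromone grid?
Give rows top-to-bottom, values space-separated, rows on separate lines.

After step 1: ants at (2,0),(0,2),(0,3)
  0 0 1 1
  0 0 0 0
  2 0 0 0
  0 0 0 2
  0 1 0 0
After step 2: ants at (1,0),(0,3),(0,2)
  0 0 2 2
  1 0 0 0
  1 0 0 0
  0 0 0 1
  0 0 0 0
After step 3: ants at (2,0),(0,2),(0,3)
  0 0 3 3
  0 0 0 0
  2 0 0 0
  0 0 0 0
  0 0 0 0

0 0 3 3
0 0 0 0
2 0 0 0
0 0 0 0
0 0 0 0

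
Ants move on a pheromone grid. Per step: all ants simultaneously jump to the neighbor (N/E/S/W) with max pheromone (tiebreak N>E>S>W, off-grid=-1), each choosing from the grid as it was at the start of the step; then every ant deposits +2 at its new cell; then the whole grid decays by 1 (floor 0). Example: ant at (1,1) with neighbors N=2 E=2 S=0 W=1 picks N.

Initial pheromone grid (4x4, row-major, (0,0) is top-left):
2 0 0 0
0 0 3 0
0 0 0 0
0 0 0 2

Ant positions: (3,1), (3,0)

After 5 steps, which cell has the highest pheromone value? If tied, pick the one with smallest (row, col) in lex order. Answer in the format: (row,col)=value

Step 1: ant0:(3,1)->N->(2,1) | ant1:(3,0)->N->(2,0)
  grid max=2 at (1,2)
Step 2: ant0:(2,1)->W->(2,0) | ant1:(2,0)->E->(2,1)
  grid max=2 at (2,0)
Step 3: ant0:(2,0)->E->(2,1) | ant1:(2,1)->W->(2,0)
  grid max=3 at (2,0)
Step 4: ant0:(2,1)->W->(2,0) | ant1:(2,0)->E->(2,1)
  grid max=4 at (2,0)
Step 5: ant0:(2,0)->E->(2,1) | ant1:(2,1)->W->(2,0)
  grid max=5 at (2,0)
Final grid:
  0 0 0 0
  0 0 0 0
  5 5 0 0
  0 0 0 0
Max pheromone 5 at (2,0)

Answer: (2,0)=5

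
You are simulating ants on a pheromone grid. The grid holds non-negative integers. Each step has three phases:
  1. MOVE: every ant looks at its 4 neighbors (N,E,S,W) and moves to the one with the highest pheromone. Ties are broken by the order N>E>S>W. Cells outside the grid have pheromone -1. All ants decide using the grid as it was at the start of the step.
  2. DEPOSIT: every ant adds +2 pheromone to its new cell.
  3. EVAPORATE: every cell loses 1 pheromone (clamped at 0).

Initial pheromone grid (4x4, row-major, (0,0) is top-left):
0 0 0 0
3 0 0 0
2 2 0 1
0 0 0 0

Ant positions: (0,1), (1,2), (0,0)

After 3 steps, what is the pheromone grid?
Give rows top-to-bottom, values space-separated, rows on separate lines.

After step 1: ants at (0,2),(0,2),(1,0)
  0 0 3 0
  4 0 0 0
  1 1 0 0
  0 0 0 0
After step 2: ants at (0,3),(0,3),(2,0)
  0 0 2 3
  3 0 0 0
  2 0 0 0
  0 0 0 0
After step 3: ants at (0,2),(0,2),(1,0)
  0 0 5 2
  4 0 0 0
  1 0 0 0
  0 0 0 0

0 0 5 2
4 0 0 0
1 0 0 0
0 0 0 0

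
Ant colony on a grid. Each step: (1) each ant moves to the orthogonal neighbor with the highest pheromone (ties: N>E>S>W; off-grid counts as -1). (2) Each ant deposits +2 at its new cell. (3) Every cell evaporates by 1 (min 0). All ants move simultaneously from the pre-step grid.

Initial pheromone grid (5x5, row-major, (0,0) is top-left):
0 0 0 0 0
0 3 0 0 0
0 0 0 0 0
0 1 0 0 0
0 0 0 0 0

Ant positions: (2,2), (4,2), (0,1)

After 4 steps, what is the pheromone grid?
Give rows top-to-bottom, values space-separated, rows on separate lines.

After step 1: ants at (1,2),(3,2),(1,1)
  0 0 0 0 0
  0 4 1 0 0
  0 0 0 0 0
  0 0 1 0 0
  0 0 0 0 0
After step 2: ants at (1,1),(2,2),(1,2)
  0 0 0 0 0
  0 5 2 0 0
  0 0 1 0 0
  0 0 0 0 0
  0 0 0 0 0
After step 3: ants at (1,2),(1,2),(1,1)
  0 0 0 0 0
  0 6 5 0 0
  0 0 0 0 0
  0 0 0 0 0
  0 0 0 0 0
After step 4: ants at (1,1),(1,1),(1,2)
  0 0 0 0 0
  0 9 6 0 0
  0 0 0 0 0
  0 0 0 0 0
  0 0 0 0 0

0 0 0 0 0
0 9 6 0 0
0 0 0 0 0
0 0 0 0 0
0 0 0 0 0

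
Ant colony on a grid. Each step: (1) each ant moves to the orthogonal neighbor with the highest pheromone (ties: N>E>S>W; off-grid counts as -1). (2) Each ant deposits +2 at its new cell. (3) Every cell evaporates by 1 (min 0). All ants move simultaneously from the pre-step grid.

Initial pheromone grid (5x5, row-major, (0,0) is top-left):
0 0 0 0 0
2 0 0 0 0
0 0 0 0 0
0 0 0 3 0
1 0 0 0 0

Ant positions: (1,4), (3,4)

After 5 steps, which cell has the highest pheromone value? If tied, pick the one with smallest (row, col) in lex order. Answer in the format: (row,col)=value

Answer: (3,3)=4

Derivation:
Step 1: ant0:(1,4)->N->(0,4) | ant1:(3,4)->W->(3,3)
  grid max=4 at (3,3)
Step 2: ant0:(0,4)->S->(1,4) | ant1:(3,3)->N->(2,3)
  grid max=3 at (3,3)
Step 3: ant0:(1,4)->N->(0,4) | ant1:(2,3)->S->(3,3)
  grid max=4 at (3,3)
Step 4: ant0:(0,4)->S->(1,4) | ant1:(3,3)->N->(2,3)
  grid max=3 at (3,3)
Step 5: ant0:(1,4)->N->(0,4) | ant1:(2,3)->S->(3,3)
  grid max=4 at (3,3)
Final grid:
  0 0 0 0 1
  0 0 0 0 0
  0 0 0 0 0
  0 0 0 4 0
  0 0 0 0 0
Max pheromone 4 at (3,3)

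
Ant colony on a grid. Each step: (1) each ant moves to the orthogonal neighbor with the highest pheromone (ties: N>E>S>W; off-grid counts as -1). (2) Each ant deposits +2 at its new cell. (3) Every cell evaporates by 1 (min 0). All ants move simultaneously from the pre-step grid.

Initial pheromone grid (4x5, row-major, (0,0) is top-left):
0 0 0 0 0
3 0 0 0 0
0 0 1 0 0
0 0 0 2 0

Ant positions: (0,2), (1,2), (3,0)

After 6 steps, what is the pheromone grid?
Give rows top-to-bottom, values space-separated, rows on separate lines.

After step 1: ants at (0,3),(2,2),(2,0)
  0 0 0 1 0
  2 0 0 0 0
  1 0 2 0 0
  0 0 0 1 0
After step 2: ants at (0,4),(1,2),(1,0)
  0 0 0 0 1
  3 0 1 0 0
  0 0 1 0 0
  0 0 0 0 0
After step 3: ants at (1,4),(2,2),(0,0)
  1 0 0 0 0
  2 0 0 0 1
  0 0 2 0 0
  0 0 0 0 0
After step 4: ants at (0,4),(1,2),(1,0)
  0 0 0 0 1
  3 0 1 0 0
  0 0 1 0 0
  0 0 0 0 0
After step 5: ants at (1,4),(2,2),(0,0)
  1 0 0 0 0
  2 0 0 0 1
  0 0 2 0 0
  0 0 0 0 0
After step 6: ants at (0,4),(1,2),(1,0)
  0 0 0 0 1
  3 0 1 0 0
  0 0 1 0 0
  0 0 0 0 0

0 0 0 0 1
3 0 1 0 0
0 0 1 0 0
0 0 0 0 0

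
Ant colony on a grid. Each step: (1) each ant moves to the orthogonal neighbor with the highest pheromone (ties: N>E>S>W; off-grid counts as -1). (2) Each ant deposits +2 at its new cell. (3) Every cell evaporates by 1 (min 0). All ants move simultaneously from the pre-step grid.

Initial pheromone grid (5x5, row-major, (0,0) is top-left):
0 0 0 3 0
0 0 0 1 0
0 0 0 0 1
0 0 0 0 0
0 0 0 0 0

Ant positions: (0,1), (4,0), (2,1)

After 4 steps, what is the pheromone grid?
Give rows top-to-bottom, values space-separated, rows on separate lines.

After step 1: ants at (0,2),(3,0),(1,1)
  0 0 1 2 0
  0 1 0 0 0
  0 0 0 0 0
  1 0 0 0 0
  0 0 0 0 0
After step 2: ants at (0,3),(2,0),(0,1)
  0 1 0 3 0
  0 0 0 0 0
  1 0 0 0 0
  0 0 0 0 0
  0 0 0 0 0
After step 3: ants at (0,4),(1,0),(0,2)
  0 0 1 2 1
  1 0 0 0 0
  0 0 0 0 0
  0 0 0 0 0
  0 0 0 0 0
After step 4: ants at (0,3),(0,0),(0,3)
  1 0 0 5 0
  0 0 0 0 0
  0 0 0 0 0
  0 0 0 0 0
  0 0 0 0 0

1 0 0 5 0
0 0 0 0 0
0 0 0 0 0
0 0 0 0 0
0 0 0 0 0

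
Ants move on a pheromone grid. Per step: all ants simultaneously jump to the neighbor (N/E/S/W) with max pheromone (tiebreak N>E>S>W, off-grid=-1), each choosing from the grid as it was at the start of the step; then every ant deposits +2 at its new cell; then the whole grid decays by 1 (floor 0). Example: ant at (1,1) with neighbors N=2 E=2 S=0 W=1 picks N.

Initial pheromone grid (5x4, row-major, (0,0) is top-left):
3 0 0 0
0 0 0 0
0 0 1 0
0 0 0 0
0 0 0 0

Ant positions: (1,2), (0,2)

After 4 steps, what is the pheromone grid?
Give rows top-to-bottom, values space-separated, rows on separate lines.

After step 1: ants at (2,2),(0,3)
  2 0 0 1
  0 0 0 0
  0 0 2 0
  0 0 0 0
  0 0 0 0
After step 2: ants at (1,2),(1,3)
  1 0 0 0
  0 0 1 1
  0 0 1 0
  0 0 0 0
  0 0 0 0
After step 3: ants at (1,3),(1,2)
  0 0 0 0
  0 0 2 2
  0 0 0 0
  0 0 0 0
  0 0 0 0
After step 4: ants at (1,2),(1,3)
  0 0 0 0
  0 0 3 3
  0 0 0 0
  0 0 0 0
  0 0 0 0

0 0 0 0
0 0 3 3
0 0 0 0
0 0 0 0
0 0 0 0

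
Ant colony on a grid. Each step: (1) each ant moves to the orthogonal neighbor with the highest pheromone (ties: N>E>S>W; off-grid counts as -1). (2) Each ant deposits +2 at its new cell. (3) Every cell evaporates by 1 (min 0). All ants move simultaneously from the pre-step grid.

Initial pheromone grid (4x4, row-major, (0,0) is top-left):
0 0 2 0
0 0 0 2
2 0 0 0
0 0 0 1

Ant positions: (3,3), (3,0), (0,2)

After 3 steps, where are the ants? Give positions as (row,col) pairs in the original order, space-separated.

Step 1: ant0:(3,3)->N->(2,3) | ant1:(3,0)->N->(2,0) | ant2:(0,2)->E->(0,3)
  grid max=3 at (2,0)
Step 2: ant0:(2,3)->N->(1,3) | ant1:(2,0)->N->(1,0) | ant2:(0,3)->S->(1,3)
  grid max=4 at (1,3)
Step 3: ant0:(1,3)->N->(0,3) | ant1:(1,0)->S->(2,0) | ant2:(1,3)->N->(0,3)
  grid max=3 at (0,3)

(0,3) (2,0) (0,3)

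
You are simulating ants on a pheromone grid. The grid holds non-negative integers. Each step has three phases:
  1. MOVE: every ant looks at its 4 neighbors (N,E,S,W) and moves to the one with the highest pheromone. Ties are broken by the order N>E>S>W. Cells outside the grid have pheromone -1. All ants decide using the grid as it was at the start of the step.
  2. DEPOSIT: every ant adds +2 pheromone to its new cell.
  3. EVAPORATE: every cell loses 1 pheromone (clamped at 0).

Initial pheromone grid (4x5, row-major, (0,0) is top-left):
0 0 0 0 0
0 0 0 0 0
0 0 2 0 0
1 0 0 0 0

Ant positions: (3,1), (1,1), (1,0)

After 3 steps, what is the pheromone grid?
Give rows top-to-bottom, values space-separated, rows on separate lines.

After step 1: ants at (3,0),(0,1),(0,0)
  1 1 0 0 0
  0 0 0 0 0
  0 0 1 0 0
  2 0 0 0 0
After step 2: ants at (2,0),(0,0),(0,1)
  2 2 0 0 0
  0 0 0 0 0
  1 0 0 0 0
  1 0 0 0 0
After step 3: ants at (3,0),(0,1),(0,0)
  3 3 0 0 0
  0 0 0 0 0
  0 0 0 0 0
  2 0 0 0 0

3 3 0 0 0
0 0 0 0 0
0 0 0 0 0
2 0 0 0 0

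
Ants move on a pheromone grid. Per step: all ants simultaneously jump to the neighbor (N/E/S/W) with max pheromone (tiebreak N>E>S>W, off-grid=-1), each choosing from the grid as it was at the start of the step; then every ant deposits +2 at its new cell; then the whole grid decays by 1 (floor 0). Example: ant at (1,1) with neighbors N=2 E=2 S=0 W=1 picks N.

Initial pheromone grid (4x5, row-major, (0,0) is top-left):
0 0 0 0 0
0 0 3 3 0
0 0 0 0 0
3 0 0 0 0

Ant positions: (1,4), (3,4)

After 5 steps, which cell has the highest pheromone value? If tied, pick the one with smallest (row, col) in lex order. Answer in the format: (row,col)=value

Answer: (1,3)=8

Derivation:
Step 1: ant0:(1,4)->W->(1,3) | ant1:(3,4)->N->(2,4)
  grid max=4 at (1,3)
Step 2: ant0:(1,3)->W->(1,2) | ant1:(2,4)->N->(1,4)
  grid max=3 at (1,2)
Step 3: ant0:(1,2)->E->(1,3) | ant1:(1,4)->W->(1,3)
  grid max=6 at (1,3)
Step 4: ant0:(1,3)->W->(1,2) | ant1:(1,3)->W->(1,2)
  grid max=5 at (1,2)
Step 5: ant0:(1,2)->E->(1,3) | ant1:(1,2)->E->(1,3)
  grid max=8 at (1,3)
Final grid:
  0 0 0 0 0
  0 0 4 8 0
  0 0 0 0 0
  0 0 0 0 0
Max pheromone 8 at (1,3)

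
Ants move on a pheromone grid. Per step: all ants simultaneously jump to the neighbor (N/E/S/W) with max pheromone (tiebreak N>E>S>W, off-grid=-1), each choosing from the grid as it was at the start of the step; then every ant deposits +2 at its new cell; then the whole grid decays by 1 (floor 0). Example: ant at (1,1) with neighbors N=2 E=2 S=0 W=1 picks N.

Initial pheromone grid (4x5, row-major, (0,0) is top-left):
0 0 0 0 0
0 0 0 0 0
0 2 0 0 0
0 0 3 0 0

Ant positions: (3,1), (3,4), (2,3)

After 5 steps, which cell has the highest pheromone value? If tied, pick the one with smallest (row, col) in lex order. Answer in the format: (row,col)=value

Step 1: ant0:(3,1)->E->(3,2) | ant1:(3,4)->N->(2,4) | ant2:(2,3)->N->(1,3)
  grid max=4 at (3,2)
Step 2: ant0:(3,2)->N->(2,2) | ant1:(2,4)->N->(1,4) | ant2:(1,3)->N->(0,3)
  grid max=3 at (3,2)
Step 3: ant0:(2,2)->S->(3,2) | ant1:(1,4)->N->(0,4) | ant2:(0,3)->E->(0,4)
  grid max=4 at (3,2)
Step 4: ant0:(3,2)->N->(2,2) | ant1:(0,4)->S->(1,4) | ant2:(0,4)->S->(1,4)
  grid max=3 at (1,4)
Step 5: ant0:(2,2)->S->(3,2) | ant1:(1,4)->N->(0,4) | ant2:(1,4)->N->(0,4)
  grid max=5 at (0,4)
Final grid:
  0 0 0 0 5
  0 0 0 0 2
  0 0 0 0 0
  0 0 4 0 0
Max pheromone 5 at (0,4)

Answer: (0,4)=5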